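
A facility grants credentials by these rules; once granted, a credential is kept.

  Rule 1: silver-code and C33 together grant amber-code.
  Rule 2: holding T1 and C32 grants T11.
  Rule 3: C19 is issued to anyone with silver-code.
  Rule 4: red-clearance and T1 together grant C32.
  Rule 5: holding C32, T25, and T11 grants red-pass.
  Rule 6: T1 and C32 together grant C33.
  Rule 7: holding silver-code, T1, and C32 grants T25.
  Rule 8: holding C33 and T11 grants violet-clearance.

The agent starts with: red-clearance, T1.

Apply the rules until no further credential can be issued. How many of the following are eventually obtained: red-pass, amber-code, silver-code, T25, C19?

0

red-pass would need C32, T25, and T11 (Rule 5), but T25 is never granted.
amber-code would need silver-code and C33 (Rule 1), but silver-code is never granted.
No rule produces silver-code, and it is not given.
T25 would need silver-code, T1, and C32 (Rule 7), but silver-code is never granted.
C19 would need silver-code (Rule 3), but silver-code is never granted.
None of the 5 are reached.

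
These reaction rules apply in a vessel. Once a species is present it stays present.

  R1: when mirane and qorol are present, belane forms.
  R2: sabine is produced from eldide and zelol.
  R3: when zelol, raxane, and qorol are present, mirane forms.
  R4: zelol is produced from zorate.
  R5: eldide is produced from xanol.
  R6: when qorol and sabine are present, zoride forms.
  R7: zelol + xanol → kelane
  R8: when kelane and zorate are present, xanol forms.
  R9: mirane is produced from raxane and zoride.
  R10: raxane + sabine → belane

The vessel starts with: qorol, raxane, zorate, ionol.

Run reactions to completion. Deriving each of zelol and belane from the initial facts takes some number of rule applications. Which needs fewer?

zelol

zelol: zorate present → zelol forms (R4). [1 rule application]
belane: zorate present → zelol forms (R4). zelol, raxane, and qorol present → mirane forms (R3). mirane and qorol present → belane forms (R1). [3 rule applications]
zelol needs fewer.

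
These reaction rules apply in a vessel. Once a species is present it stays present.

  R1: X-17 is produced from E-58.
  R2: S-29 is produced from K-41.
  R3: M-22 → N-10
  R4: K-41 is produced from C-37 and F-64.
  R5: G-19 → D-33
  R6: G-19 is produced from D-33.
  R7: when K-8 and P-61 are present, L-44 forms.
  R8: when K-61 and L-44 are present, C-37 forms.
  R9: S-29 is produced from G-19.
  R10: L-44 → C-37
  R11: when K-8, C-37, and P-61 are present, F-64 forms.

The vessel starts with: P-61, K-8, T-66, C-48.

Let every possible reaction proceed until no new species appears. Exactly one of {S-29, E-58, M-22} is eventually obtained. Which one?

K-8 and P-61 present → L-44 forms (R7).
L-44 present → C-37 forms (R10).
K-8, C-37, and P-61 present → F-64 forms (R11).
C-37 and F-64 present → K-41 forms (R4).
K-41 present → S-29 forms (R2).
No rule produces M-22, and it is not given. No rule produces E-58, and it is not given.

S-29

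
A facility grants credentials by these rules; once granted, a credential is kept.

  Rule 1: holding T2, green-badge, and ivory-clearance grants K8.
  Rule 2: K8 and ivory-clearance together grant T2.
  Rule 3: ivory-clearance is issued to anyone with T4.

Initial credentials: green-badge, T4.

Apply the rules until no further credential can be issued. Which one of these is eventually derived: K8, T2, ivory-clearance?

Holding T4 grants ivory-clearance (Rule 3).
T2 would need K8 and ivory-clearance (Rule 2), but K8 is never granted. K8 would need T2, green-badge, and ivory-clearance (Rule 1), but T2 is never granted.

ivory-clearance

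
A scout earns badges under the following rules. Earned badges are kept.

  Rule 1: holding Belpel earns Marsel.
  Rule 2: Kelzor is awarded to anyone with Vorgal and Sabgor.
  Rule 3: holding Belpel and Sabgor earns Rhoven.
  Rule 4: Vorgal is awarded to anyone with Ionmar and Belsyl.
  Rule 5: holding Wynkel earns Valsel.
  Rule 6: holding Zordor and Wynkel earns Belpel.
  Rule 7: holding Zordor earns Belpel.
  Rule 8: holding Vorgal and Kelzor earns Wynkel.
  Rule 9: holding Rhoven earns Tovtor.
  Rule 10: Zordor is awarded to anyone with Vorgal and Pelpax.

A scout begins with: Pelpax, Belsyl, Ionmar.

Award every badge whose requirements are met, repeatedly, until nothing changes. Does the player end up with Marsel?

Yes

With Ionmar and Belsyl, Vorgal is earned (Rule 4).
With Vorgal and Pelpax, Zordor is earned (Rule 10).
With Zordor, Belpel is earned (Rule 7).
With Belpel, Marsel is earned (Rule 1).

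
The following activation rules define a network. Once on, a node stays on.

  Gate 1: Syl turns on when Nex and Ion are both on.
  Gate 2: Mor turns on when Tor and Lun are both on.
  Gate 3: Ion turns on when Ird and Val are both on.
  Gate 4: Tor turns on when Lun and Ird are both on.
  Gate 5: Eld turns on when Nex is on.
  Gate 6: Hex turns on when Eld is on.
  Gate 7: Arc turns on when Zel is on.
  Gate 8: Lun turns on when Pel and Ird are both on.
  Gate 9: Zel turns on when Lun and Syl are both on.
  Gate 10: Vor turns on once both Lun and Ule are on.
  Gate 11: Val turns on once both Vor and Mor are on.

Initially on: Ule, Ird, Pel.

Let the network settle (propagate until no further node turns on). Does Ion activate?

Gate 8: Pel and Ird on → Lun on.
Lun and Ule are on, so Vor turns on (Gate 10).
Lun and Ird are on, so Tor turns on (Gate 4).
Gate 2: Tor and Lun on → Mor on.
Gate 11: Vor and Mor on → Val on.
Ird and Val are on, so Ion turns on (Gate 3).

Yes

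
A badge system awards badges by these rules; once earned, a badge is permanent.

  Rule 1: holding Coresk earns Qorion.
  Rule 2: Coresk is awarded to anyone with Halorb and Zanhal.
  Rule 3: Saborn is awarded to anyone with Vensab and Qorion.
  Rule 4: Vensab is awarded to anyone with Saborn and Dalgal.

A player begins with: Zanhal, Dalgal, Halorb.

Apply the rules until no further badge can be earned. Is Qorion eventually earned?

Yes

With Halorb and Zanhal, Coresk is earned (Rule 2).
With Coresk, Qorion is earned (Rule 1).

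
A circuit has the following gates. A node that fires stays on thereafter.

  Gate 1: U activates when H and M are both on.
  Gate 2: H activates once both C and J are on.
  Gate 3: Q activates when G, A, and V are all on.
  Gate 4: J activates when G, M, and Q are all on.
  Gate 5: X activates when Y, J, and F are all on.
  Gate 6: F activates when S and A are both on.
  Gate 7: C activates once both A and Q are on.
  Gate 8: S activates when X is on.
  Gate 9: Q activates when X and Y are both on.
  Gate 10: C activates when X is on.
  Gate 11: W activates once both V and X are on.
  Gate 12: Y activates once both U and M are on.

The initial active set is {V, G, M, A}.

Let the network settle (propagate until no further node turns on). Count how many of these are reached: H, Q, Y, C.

4

Gate 3: G, A, and V on → Q on.
A and Q are on, so C activates (Gate 7).
G, M, and Q are on, so J activates (Gate 4).
C and J are on, so H activates (Gate 2).
Gate 1: H and M on → U on.
Gate 12: U and M on → Y on.
H: reached.
Q: reached.
Y: reached.
C: reached.
All 4 are reached.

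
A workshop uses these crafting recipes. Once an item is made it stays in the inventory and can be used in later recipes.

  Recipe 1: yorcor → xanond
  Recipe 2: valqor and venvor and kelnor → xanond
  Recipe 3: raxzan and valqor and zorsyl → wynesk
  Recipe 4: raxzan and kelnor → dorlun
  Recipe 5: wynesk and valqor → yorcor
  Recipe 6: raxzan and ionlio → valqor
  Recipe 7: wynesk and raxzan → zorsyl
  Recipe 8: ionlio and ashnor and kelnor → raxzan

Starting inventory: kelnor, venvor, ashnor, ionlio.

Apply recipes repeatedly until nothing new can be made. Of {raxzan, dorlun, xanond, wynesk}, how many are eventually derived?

3

ionlio and ashnor and kelnor → raxzan (Recipe 8).
Using Recipe 6, raxzan and ionlio make valqor.
raxzan and kelnor → dorlun (Recipe 4).
Using Recipe 2, valqor, venvor, and kelnor make xanond.
raxzan: reached.
dorlun: reached.
xanond: reached.
wynesk would need raxzan, valqor, and zorsyl (Recipe 3), but zorsyl is never obtained.
Reached: raxzan, dorlun, and xanond — 3 of the 4.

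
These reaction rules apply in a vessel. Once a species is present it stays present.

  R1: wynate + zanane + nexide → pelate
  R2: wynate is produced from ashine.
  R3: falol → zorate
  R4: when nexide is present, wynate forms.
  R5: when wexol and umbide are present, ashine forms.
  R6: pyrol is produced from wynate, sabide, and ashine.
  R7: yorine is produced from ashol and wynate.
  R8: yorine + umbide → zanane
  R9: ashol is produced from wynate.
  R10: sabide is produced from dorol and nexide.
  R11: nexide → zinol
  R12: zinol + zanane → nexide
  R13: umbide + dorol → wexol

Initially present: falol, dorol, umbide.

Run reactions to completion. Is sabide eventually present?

sabide would need dorol and nexide (R10), but nexide never forms.

No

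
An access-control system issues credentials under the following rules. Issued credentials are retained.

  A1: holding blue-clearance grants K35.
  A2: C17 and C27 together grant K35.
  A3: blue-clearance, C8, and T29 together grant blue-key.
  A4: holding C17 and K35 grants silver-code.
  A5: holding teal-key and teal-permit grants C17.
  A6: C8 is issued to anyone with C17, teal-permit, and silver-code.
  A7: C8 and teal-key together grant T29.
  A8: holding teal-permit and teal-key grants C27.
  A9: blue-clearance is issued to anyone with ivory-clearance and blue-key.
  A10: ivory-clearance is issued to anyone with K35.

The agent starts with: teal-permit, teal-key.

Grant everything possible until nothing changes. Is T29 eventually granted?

Yes

Holding teal-permit and teal-key grants C27 (A8).
Holding teal-key and teal-permit grants C17 (A5).
Holding C17 and C27 grants K35 (A2).
Holding C17 and K35 grants silver-code (A4).
Holding C17, teal-permit, and silver-code grants C8 (A6).
Holding C8 and teal-key grants T29 (A7).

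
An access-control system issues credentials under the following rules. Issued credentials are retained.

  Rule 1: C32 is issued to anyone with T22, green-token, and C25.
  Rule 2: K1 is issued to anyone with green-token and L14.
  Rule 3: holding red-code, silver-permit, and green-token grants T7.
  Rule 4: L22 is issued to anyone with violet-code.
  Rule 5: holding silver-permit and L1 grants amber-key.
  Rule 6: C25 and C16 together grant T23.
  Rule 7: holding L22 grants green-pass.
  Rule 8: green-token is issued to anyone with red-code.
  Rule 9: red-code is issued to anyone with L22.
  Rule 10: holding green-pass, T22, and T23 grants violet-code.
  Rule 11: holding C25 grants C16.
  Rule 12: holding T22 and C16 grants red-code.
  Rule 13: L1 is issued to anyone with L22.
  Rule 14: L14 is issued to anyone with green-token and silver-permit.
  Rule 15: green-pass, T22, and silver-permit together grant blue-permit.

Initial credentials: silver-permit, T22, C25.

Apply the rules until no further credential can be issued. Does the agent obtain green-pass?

green-pass would need L22 (Rule 7), but L22 is never granted.

No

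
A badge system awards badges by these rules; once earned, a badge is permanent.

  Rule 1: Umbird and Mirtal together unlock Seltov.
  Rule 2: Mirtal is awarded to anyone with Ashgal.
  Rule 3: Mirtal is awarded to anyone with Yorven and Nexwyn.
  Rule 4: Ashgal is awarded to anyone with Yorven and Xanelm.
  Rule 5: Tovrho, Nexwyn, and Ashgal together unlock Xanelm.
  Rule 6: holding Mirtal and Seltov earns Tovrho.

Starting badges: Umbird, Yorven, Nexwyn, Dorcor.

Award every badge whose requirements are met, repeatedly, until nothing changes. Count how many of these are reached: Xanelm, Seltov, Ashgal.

With Yorven and Nexwyn, Mirtal is earned (Rule 3).
With Umbird and Mirtal, Seltov is earned (Rule 1).
Xanelm would need Tovrho, Nexwyn, and Ashgal (Rule 5), but Ashgal is never earned.
Seltov: reached.
Ashgal would need Yorven and Xanelm (Rule 4), but Xanelm is never earned.
Reached: Seltov — 1 of the 3.

1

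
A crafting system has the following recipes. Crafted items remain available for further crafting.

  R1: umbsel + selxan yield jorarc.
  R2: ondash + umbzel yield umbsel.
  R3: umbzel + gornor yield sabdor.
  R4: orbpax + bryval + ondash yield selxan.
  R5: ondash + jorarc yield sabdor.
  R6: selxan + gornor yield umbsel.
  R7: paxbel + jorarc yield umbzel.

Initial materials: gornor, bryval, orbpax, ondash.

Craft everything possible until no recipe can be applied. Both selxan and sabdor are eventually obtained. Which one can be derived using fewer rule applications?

selxan: Using R4, orbpax, bryval, and ondash make selxan. [1 rule application]
sabdor: orbpax + bryval + ondash → selxan (R4). selxan + gornor → umbsel (R6). umbsel + selxan → jorarc (R1). ondash + jorarc → sabdor (R5). [4 rule applications]
selxan needs fewer.

selxan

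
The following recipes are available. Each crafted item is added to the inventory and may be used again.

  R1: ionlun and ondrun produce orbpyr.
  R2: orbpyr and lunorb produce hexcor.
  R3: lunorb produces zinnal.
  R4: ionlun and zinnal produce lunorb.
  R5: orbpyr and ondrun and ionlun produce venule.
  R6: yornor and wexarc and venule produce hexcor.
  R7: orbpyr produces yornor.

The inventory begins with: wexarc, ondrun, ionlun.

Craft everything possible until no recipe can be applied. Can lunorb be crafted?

lunorb would need ionlun and zinnal (R4), but zinnal is never obtained.

No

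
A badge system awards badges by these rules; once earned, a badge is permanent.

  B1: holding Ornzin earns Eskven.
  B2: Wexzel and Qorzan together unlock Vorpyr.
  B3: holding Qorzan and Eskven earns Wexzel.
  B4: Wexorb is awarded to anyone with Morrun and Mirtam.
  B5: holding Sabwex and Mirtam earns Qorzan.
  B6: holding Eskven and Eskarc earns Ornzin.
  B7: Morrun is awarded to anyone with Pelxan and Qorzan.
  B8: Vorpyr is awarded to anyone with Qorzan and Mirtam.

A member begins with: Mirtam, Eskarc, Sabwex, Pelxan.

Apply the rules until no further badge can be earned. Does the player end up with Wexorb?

Yes

With Sabwex and Mirtam, Qorzan is earned (B5).
With Pelxan and Qorzan, Morrun is earned (B7).
With Morrun and Mirtam, Wexorb is earned (B4).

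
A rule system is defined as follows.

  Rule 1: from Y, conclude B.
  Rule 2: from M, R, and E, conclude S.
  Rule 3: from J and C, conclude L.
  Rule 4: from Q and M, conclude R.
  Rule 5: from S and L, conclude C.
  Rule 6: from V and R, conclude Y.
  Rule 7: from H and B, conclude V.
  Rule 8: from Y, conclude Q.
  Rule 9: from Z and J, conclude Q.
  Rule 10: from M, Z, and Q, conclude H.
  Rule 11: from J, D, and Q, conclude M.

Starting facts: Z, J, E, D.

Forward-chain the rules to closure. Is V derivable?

No

V would need H and B (Rule 7), but B is never established.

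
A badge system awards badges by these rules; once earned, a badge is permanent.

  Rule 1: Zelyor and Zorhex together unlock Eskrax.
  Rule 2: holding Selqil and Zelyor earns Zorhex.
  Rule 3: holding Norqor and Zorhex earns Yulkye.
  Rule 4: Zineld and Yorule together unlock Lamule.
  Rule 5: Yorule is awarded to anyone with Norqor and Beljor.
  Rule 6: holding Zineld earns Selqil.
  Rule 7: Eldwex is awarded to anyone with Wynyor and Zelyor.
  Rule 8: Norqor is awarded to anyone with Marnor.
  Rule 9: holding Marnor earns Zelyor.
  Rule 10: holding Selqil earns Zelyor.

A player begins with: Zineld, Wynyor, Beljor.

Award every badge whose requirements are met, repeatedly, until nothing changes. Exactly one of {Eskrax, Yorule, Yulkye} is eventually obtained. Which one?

With Zineld, Selqil is earned (Rule 6).
With Selqil, Zelyor is earned (Rule 10).
With Selqil and Zelyor, Zorhex is earned (Rule 2).
With Zelyor and Zorhex, Eskrax is earned (Rule 1).
Yorule would need Norqor and Beljor (Rule 5), but Norqor is never earned. Yulkye would need Norqor and Zorhex (Rule 3), but Norqor is never earned.

Eskrax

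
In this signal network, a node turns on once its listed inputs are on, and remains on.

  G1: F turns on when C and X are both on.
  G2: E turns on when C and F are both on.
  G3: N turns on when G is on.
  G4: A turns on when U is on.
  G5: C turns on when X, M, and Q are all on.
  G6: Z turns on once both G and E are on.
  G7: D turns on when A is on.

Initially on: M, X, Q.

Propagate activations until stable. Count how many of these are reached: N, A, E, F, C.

3

X, M, and Q are on, so C turns on (G5).
G1: C and X on → F on.
C and F are on, so E turns on (G2).
N would need G (G3), but G never turns on.
A would need U (G4), but U never turns on.
E: reached.
F: reached.
C: reached.
Reached: E, F, and C — 3 of the 5.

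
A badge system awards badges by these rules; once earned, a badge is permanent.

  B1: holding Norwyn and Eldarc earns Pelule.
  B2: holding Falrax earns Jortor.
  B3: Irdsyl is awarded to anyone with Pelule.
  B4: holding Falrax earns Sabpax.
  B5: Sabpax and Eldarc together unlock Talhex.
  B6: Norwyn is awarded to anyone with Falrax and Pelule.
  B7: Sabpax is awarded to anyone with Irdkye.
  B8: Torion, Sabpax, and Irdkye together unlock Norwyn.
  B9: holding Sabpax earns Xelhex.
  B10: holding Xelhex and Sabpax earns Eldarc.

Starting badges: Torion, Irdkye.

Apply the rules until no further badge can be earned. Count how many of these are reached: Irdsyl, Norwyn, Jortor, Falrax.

With Irdkye, Sabpax is earned (B7).
With Torion, Sabpax, and Irdkye, Norwyn is earned (B8).
With Sabpax, Xelhex is earned (B9).
With Xelhex and Sabpax, Eldarc is earned (B10).
With Norwyn and Eldarc, Pelule is earned (B1).
With Pelule, Irdsyl is earned (B3).
Irdsyl: reached.
Norwyn: reached.
Jortor would need Falrax (B2), but Falrax is never earned.
No rule produces Falrax, and it is not given.
Reached: Irdsyl and Norwyn — 2 of the 4.

2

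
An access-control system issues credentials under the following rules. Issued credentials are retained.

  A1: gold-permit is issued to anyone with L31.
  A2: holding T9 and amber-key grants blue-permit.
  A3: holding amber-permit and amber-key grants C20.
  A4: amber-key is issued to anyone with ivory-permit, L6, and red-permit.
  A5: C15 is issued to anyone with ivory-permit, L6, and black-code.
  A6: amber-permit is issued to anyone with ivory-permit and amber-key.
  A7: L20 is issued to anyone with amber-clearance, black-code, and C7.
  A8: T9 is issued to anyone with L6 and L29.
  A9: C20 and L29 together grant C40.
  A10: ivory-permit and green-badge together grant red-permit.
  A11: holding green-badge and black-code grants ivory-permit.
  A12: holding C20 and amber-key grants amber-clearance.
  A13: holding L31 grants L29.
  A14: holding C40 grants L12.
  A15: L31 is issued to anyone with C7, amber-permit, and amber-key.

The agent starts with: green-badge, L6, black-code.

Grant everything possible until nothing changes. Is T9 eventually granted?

T9 would need L6 and L29 (A8), but L29 is never granted.

No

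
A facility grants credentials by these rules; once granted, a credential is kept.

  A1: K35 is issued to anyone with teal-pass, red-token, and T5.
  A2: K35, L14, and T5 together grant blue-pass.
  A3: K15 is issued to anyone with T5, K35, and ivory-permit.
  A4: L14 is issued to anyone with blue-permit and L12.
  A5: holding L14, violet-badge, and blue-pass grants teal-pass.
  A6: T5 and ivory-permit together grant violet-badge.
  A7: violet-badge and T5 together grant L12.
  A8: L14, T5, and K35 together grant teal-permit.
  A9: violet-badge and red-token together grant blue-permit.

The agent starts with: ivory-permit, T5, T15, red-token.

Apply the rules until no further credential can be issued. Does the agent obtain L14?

Yes

Holding T5 and ivory-permit grants violet-badge (A6).
Holding violet-badge and red-token grants blue-permit (A9).
Holding violet-badge and T5 grants L12 (A7).
Holding blue-permit and L12 grants L14 (A4).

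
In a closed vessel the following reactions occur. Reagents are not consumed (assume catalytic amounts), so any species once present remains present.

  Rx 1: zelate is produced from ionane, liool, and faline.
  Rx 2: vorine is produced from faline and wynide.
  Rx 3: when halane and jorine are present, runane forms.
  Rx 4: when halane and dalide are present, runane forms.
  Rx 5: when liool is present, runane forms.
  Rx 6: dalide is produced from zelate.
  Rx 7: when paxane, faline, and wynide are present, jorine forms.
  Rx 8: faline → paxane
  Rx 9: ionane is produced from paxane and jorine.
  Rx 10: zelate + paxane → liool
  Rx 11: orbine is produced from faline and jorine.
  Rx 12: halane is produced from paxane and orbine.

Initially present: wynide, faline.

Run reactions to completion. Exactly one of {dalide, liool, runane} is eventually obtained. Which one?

runane

faline present → paxane forms (Rx 8).
paxane, faline, and wynide present → jorine forms (Rx 7).
faline and jorine present → orbine forms (Rx 11).
paxane and orbine present → halane forms (Rx 12).
halane and jorine present → runane forms (Rx 3).
dalide would need zelate (Rx 6), but zelate never forms. liool would need zelate and paxane (Rx 10), but zelate never forms.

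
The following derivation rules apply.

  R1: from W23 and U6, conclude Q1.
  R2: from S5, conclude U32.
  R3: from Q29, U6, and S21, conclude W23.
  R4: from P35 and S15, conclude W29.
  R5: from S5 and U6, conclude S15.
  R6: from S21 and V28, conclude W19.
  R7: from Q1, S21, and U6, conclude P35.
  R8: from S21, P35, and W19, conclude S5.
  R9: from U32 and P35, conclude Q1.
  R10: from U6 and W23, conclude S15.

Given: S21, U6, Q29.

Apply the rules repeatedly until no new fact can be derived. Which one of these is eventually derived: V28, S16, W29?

W29

Q29, U6, and S21 hold, so W23 follows (R3).
U6 and W23 hold, so S15 follows (R10).
From W23 and U6, R1 gives Q1.
From Q1, S21, and U6, R7 gives P35.
P35 and S15 hold, so W29 follows (R4).
No rule produces S16, and it is not given. No rule produces V28, and it is not given.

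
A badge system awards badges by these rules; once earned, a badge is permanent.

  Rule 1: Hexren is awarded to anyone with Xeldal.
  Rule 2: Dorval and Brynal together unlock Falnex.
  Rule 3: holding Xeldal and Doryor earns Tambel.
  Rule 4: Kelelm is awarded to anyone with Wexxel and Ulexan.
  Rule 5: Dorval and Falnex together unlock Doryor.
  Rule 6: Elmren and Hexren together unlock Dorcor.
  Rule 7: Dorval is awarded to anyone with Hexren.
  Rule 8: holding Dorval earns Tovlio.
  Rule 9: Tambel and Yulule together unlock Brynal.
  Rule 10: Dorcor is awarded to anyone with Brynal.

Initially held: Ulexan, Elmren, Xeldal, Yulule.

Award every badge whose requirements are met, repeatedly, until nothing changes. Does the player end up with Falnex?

Falnex would need Dorval and Brynal (Rule 2), but Brynal is never earned.

No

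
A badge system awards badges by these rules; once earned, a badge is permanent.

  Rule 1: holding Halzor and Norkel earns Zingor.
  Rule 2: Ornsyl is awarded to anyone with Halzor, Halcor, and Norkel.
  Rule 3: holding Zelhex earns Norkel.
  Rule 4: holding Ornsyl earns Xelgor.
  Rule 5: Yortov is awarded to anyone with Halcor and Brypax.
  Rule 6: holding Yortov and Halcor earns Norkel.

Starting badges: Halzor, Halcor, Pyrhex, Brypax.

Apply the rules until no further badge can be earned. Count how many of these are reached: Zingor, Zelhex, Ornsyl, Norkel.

With Halcor and Brypax, Yortov is earned (Rule 5).
With Yortov and Halcor, Norkel is earned (Rule 6).
With Halzor and Norkel, Zingor is earned (Rule 1).
With Halzor, Halcor, and Norkel, Ornsyl is earned (Rule 2).
Zingor: reached.
No rule produces Zelhex, and it is not given.
Ornsyl: reached.
Norkel: reached.
Reached: Zingor, Ornsyl, and Norkel — 3 of the 4.

3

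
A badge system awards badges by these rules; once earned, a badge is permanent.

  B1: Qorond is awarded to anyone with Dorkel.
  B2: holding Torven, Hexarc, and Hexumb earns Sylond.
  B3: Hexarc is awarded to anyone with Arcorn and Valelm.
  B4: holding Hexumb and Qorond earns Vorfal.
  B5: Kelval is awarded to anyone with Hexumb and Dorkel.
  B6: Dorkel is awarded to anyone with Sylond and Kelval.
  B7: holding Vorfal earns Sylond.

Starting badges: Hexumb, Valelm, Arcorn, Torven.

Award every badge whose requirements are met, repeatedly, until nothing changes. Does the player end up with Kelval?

Kelval would need Hexumb and Dorkel (B5), but Dorkel is never earned.

No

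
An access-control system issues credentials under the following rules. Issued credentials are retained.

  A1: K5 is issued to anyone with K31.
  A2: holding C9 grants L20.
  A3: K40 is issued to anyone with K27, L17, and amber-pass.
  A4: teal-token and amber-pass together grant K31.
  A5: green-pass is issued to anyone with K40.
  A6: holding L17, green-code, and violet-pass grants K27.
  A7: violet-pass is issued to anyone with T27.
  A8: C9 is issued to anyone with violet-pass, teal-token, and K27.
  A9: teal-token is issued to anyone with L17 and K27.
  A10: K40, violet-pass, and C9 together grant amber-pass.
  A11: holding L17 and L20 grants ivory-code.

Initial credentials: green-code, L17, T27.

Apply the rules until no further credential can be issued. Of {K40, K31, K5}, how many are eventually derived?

K40 would need K27, L17, and amber-pass (A3), but amber-pass is never granted.
K31 would need teal-token and amber-pass (A4), but amber-pass is never granted.
K5 would need K31 (A1), but K31 is never granted.
None of the 3 are reached.

0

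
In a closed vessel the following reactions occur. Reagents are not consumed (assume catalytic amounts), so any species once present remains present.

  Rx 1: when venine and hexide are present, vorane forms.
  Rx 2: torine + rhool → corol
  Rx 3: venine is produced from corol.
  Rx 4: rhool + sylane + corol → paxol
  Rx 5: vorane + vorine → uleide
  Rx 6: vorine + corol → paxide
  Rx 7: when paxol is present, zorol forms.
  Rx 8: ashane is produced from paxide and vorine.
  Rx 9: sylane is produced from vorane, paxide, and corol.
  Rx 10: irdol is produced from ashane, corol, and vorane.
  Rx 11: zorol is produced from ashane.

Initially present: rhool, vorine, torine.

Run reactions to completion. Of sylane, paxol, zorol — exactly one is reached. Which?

zorol

torine and rhool present → corol forms (Rx 2).
vorine and corol present → paxide forms (Rx 6).
paxide and vorine present → ashane forms (Rx 8).
ashane present → zorol forms (Rx 11).
paxol would need rhool, sylane, and corol (Rx 4), but sylane never forms. sylane would need vorane, paxide, and corol (Rx 9), but vorane never forms.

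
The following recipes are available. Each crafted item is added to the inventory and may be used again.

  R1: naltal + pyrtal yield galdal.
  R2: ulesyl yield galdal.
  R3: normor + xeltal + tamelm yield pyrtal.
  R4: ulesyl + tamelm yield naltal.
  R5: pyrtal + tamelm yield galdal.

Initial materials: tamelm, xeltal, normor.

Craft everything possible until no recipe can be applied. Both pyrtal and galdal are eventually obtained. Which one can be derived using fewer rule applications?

pyrtal: Using R3, normor, xeltal, and tamelm make pyrtal. [1 rule application]
galdal: Using R3, normor, xeltal, and tamelm make pyrtal. Using R5, pyrtal and tamelm make galdal. [2 rule applications]
pyrtal needs fewer.

pyrtal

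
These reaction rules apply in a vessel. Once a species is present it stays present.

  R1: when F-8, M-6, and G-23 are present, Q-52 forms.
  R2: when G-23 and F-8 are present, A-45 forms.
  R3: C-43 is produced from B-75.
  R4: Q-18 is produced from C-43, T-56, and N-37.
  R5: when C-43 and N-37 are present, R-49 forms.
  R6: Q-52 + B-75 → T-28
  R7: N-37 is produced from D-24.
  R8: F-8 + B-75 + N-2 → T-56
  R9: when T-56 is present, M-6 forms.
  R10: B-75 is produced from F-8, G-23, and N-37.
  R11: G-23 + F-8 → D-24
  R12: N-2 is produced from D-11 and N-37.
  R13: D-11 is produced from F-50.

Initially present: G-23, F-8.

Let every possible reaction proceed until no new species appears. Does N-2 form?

N-2 would need D-11 and N-37 (R12), but D-11 never forms.

No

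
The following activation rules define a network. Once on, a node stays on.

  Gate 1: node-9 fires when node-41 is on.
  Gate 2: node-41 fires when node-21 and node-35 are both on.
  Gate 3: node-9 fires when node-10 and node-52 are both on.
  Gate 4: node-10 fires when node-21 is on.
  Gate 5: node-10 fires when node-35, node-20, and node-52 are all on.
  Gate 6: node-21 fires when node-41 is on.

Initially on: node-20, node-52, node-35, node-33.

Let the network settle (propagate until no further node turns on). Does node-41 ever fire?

No

node-41 would need node-21 and node-35 (Gate 2), but node-21 never turns on.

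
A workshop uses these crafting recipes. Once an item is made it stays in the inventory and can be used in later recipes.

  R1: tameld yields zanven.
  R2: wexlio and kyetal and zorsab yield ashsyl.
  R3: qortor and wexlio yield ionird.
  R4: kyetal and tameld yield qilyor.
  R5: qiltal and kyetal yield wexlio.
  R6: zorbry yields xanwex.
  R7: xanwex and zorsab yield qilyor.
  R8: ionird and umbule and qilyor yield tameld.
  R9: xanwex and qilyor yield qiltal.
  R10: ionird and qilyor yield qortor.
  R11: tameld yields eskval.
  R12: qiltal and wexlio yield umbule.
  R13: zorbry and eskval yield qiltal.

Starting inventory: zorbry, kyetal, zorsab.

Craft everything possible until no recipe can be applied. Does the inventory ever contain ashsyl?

zorbry → xanwex (R6).
xanwex and zorsab → qilyor (R7).
xanwex and qilyor → qiltal (R9).
qiltal and kyetal → wexlio (R5).
wexlio and kyetal and zorsab → ashsyl (R2).

Yes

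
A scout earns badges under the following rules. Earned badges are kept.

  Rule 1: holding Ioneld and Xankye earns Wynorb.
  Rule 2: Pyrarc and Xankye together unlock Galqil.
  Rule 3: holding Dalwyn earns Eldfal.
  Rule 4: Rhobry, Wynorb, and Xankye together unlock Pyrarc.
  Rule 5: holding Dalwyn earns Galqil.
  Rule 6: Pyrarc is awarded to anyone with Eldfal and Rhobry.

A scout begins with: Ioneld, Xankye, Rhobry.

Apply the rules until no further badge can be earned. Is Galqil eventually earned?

With Ioneld and Xankye, Wynorb is earned (Rule 1).
With Rhobry, Wynorb, and Xankye, Pyrarc is earned (Rule 4).
With Pyrarc and Xankye, Galqil is earned (Rule 2).

Yes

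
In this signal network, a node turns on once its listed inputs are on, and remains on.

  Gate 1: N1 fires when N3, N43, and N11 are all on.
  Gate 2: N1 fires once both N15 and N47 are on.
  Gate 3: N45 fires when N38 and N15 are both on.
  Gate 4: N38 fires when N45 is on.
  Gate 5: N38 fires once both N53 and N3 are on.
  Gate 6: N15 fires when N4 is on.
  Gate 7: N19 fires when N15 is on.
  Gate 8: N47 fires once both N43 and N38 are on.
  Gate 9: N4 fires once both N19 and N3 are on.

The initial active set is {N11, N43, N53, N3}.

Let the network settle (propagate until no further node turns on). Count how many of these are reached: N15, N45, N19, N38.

1

N53 and N3 are on, so N38 fires (Gate 5).
N15 would need N4 (Gate 6), but N4 never turns on.
N45 would need N38 and N15 (Gate 3), but N15 never turns on.
N19 would need N15 (Gate 7), but N15 never turns on.
N38: reached.
Reached: N38 — 1 of the 4.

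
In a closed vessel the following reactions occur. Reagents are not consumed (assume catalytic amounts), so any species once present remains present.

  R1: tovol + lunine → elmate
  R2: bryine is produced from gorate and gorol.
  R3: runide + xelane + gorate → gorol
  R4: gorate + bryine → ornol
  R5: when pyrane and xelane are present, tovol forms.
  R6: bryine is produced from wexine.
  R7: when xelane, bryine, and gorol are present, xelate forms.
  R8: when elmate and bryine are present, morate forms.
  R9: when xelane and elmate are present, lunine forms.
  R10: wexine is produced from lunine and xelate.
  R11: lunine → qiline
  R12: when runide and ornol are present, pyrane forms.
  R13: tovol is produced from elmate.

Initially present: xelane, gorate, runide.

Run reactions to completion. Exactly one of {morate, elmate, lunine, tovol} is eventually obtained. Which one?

runide, xelane, and gorate present → gorol forms (R3).
gorate and gorol present → bryine forms (R2).
gorate and bryine present → ornol forms (R4).
runide and ornol present → pyrane forms (R12).
pyrane and xelane present → tovol forms (R5).
morate would need elmate and bryine (R8), but elmate never forms. elmate would need tovol and lunine (R1), but lunine never forms. lunine would need xelane and elmate (R9), but elmate never forms.

tovol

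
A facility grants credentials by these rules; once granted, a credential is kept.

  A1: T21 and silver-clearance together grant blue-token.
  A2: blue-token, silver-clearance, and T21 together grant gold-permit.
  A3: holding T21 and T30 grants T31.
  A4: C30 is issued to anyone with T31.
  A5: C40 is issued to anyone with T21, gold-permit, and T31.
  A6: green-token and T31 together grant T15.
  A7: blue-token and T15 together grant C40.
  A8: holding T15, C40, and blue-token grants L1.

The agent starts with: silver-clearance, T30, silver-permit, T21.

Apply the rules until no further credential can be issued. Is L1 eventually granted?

L1 would need T15, C40, and blue-token (A8), but T15 is never granted.

No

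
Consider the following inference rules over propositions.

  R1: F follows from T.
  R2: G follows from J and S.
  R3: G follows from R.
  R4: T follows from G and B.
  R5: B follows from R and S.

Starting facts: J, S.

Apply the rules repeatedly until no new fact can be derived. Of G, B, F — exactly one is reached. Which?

G

J and S hold, so G follows (R2).
F would need T (R1), but T is never established. B would need R and S (R5), but R is never established.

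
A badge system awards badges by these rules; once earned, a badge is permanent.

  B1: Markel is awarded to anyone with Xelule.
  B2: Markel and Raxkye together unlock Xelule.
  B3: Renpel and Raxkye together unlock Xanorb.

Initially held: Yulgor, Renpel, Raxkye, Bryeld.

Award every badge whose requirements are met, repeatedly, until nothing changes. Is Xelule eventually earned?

No

Xelule would need Markel and Raxkye (B2), but Markel is never earned.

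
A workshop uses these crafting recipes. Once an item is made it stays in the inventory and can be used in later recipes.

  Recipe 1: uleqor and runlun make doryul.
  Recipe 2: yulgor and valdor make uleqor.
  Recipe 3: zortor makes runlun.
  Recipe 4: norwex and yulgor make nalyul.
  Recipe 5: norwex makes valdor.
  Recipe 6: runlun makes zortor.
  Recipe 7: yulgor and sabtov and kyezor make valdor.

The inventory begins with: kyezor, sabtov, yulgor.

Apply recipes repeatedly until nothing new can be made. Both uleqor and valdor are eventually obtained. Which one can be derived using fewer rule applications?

valdor: yulgor and sabtov and kyezor → valdor (Recipe 7). [1 rule application]
uleqor: yulgor and sabtov and kyezor → valdor (Recipe 7). yulgor and valdor → uleqor (Recipe 2). [2 rule applications]
valdor needs fewer.

valdor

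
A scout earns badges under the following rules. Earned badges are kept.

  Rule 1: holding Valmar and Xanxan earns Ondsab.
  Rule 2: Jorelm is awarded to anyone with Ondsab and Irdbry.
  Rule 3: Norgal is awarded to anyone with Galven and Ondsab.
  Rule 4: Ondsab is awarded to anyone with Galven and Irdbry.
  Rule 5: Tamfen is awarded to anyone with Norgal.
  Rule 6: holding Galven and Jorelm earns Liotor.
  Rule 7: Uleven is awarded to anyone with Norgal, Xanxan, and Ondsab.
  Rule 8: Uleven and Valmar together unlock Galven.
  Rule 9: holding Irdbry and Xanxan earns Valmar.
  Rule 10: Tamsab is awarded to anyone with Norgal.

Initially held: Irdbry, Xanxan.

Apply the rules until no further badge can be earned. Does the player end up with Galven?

No

Galven would need Uleven and Valmar (Rule 8), but Uleven is never earned.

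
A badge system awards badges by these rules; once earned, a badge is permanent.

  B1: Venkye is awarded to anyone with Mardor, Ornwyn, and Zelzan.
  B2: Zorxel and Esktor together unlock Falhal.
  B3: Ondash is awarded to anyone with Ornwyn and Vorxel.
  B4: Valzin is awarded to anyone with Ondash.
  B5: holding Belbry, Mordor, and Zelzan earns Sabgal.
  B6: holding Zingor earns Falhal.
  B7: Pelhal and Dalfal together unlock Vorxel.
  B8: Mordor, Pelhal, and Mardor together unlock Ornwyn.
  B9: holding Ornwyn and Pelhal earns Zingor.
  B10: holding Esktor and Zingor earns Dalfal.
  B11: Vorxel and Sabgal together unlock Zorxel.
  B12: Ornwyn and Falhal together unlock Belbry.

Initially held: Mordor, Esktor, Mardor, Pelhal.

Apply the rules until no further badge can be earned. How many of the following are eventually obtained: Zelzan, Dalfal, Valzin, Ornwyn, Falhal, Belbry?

5

With Mordor, Pelhal, and Mardor, Ornwyn is earned (B8).
With Ornwyn and Pelhal, Zingor is earned (B9).
With Esktor and Zingor, Dalfal is earned (B10).
With Zingor, Falhal is earned (B6).
With Pelhal and Dalfal, Vorxel is earned (B7).
With Ornwyn and Falhal, Belbry is earned (B12).
With Ornwyn and Vorxel, Ondash is earned (B3).
With Ondash, Valzin is earned (B4).
No rule produces Zelzan, and it is not given.
Dalfal: reached.
Valzin: reached.
Ornwyn: reached.
Falhal: reached.
Belbry: reached.
Reached: Dalfal, Valzin, Ornwyn, Falhal, and Belbry — 5 of the 6.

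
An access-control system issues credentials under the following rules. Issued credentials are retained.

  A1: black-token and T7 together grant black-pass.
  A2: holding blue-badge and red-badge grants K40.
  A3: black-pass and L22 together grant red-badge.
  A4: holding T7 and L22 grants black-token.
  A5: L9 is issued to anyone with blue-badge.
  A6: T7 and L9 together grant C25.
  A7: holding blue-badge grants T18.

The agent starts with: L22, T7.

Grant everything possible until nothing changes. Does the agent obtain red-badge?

Yes

Holding T7 and L22 grants black-token (A4).
Holding black-token and T7 grants black-pass (A1).
Holding black-pass and L22 grants red-badge (A3).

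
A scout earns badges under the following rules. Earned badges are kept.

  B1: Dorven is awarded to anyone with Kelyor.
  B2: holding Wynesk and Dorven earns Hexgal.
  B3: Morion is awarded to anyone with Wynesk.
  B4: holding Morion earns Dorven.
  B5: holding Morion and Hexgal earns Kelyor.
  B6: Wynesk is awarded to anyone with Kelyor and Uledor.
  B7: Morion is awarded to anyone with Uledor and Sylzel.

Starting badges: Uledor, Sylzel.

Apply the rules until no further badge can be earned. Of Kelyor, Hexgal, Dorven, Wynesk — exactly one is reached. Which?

With Uledor and Sylzel, Morion is earned (B7).
With Morion, Dorven is earned (B4).
Hexgal would need Wynesk and Dorven (B2), but Wynesk is never earned. Kelyor would need Morion and Hexgal (B5), but Hexgal is never earned. Wynesk would need Kelyor and Uledor (B6), but Kelyor is never earned.

Dorven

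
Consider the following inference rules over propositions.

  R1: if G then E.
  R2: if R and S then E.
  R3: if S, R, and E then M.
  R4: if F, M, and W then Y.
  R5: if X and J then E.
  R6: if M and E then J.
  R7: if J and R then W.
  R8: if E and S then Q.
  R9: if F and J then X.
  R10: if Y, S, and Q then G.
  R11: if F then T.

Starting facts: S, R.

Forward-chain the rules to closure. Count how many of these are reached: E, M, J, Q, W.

R and S hold, so E follows (R2).
S, R, and E hold, so M follows (R3).
E and S hold, so Q follows (R8).
From M and E, R6 gives J.
From J and R, R7 gives W.
E: reached.
M: reached.
J: reached.
Q: reached.
W: reached.
All 5 are reached.

5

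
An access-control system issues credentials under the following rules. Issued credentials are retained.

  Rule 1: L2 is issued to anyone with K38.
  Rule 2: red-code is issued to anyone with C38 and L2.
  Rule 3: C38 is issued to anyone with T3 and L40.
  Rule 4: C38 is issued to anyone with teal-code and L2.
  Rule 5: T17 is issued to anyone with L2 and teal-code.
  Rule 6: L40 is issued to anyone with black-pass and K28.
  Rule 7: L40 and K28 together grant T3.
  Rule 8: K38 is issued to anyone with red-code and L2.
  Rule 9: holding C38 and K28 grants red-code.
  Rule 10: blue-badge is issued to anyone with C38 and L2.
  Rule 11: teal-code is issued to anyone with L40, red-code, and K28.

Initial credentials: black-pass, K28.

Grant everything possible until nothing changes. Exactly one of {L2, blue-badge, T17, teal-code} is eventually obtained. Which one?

Holding black-pass and K28 grants L40 (Rule 6).
Holding L40 and K28 grants T3 (Rule 7).
Holding T3 and L40 grants C38 (Rule 3).
Holding C38 and K28 grants red-code (Rule 9).
Holding L40, red-code, and K28 grants teal-code (Rule 11).
blue-badge would need C38 and L2 (Rule 10), but L2 is never granted. L2 would need K38 (Rule 1), but K38 is never granted. T17 would need L2 and teal-code (Rule 5), but L2 is never granted.

teal-code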